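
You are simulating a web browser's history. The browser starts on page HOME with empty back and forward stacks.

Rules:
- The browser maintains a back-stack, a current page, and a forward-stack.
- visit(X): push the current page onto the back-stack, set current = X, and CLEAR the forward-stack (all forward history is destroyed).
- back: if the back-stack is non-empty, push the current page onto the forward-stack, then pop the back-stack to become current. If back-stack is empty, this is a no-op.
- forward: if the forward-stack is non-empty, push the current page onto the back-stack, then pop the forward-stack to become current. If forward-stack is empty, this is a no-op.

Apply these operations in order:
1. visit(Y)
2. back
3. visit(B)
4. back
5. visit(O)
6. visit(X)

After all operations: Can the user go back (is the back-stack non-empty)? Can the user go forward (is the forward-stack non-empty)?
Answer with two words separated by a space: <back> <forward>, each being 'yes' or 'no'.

Answer: yes no

Derivation:
After 1 (visit(Y)): cur=Y back=1 fwd=0
After 2 (back): cur=HOME back=0 fwd=1
After 3 (visit(B)): cur=B back=1 fwd=0
After 4 (back): cur=HOME back=0 fwd=1
After 5 (visit(O)): cur=O back=1 fwd=0
After 6 (visit(X)): cur=X back=2 fwd=0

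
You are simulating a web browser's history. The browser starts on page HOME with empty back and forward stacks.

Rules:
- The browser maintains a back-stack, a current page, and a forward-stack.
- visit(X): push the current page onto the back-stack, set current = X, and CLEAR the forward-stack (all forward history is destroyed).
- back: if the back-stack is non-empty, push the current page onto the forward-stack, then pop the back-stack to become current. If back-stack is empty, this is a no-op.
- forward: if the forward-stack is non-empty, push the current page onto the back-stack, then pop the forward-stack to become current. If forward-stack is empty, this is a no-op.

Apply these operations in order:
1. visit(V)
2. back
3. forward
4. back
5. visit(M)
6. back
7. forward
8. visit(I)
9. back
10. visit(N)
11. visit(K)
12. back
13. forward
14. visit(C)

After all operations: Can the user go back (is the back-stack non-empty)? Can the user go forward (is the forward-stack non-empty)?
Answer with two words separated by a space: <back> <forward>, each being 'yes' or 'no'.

Answer: yes no

Derivation:
After 1 (visit(V)): cur=V back=1 fwd=0
After 2 (back): cur=HOME back=0 fwd=1
After 3 (forward): cur=V back=1 fwd=0
After 4 (back): cur=HOME back=0 fwd=1
After 5 (visit(M)): cur=M back=1 fwd=0
After 6 (back): cur=HOME back=0 fwd=1
After 7 (forward): cur=M back=1 fwd=0
After 8 (visit(I)): cur=I back=2 fwd=0
After 9 (back): cur=M back=1 fwd=1
After 10 (visit(N)): cur=N back=2 fwd=0
After 11 (visit(K)): cur=K back=3 fwd=0
After 12 (back): cur=N back=2 fwd=1
After 13 (forward): cur=K back=3 fwd=0
After 14 (visit(C)): cur=C back=4 fwd=0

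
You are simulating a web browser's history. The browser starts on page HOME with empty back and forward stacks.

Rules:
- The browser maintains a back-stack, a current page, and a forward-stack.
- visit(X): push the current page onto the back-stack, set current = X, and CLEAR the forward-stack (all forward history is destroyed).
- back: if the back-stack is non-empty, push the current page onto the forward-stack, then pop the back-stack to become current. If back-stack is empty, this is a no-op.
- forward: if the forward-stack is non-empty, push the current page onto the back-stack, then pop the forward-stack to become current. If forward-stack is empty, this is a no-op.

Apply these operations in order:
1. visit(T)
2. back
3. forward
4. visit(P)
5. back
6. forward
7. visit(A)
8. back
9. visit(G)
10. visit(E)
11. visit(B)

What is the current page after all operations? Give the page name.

After 1 (visit(T)): cur=T back=1 fwd=0
After 2 (back): cur=HOME back=0 fwd=1
After 3 (forward): cur=T back=1 fwd=0
After 4 (visit(P)): cur=P back=2 fwd=0
After 5 (back): cur=T back=1 fwd=1
After 6 (forward): cur=P back=2 fwd=0
After 7 (visit(A)): cur=A back=3 fwd=0
After 8 (back): cur=P back=2 fwd=1
After 9 (visit(G)): cur=G back=3 fwd=0
After 10 (visit(E)): cur=E back=4 fwd=0
After 11 (visit(B)): cur=B back=5 fwd=0

Answer: B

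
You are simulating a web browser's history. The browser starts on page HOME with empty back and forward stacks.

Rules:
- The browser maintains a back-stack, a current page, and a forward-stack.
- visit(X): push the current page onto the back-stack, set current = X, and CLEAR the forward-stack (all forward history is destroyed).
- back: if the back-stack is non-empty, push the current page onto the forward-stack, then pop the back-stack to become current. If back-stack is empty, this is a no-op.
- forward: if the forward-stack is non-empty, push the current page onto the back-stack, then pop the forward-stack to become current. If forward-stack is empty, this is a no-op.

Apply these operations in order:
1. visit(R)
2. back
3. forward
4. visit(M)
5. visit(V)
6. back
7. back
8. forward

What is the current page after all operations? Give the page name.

Answer: M

Derivation:
After 1 (visit(R)): cur=R back=1 fwd=0
After 2 (back): cur=HOME back=0 fwd=1
After 3 (forward): cur=R back=1 fwd=0
After 4 (visit(M)): cur=M back=2 fwd=0
After 5 (visit(V)): cur=V back=3 fwd=0
After 6 (back): cur=M back=2 fwd=1
After 7 (back): cur=R back=1 fwd=2
After 8 (forward): cur=M back=2 fwd=1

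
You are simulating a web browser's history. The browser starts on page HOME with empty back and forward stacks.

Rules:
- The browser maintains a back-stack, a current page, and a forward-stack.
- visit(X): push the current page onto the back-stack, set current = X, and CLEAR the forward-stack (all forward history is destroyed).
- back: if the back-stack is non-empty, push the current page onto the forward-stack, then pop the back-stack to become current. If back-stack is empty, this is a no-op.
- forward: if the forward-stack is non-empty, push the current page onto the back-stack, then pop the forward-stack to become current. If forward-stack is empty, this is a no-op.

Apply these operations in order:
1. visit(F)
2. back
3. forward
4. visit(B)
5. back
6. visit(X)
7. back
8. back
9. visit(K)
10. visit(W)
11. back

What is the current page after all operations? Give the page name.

Answer: K

Derivation:
After 1 (visit(F)): cur=F back=1 fwd=0
After 2 (back): cur=HOME back=0 fwd=1
After 3 (forward): cur=F back=1 fwd=0
After 4 (visit(B)): cur=B back=2 fwd=0
After 5 (back): cur=F back=1 fwd=1
After 6 (visit(X)): cur=X back=2 fwd=0
After 7 (back): cur=F back=1 fwd=1
After 8 (back): cur=HOME back=0 fwd=2
After 9 (visit(K)): cur=K back=1 fwd=0
After 10 (visit(W)): cur=W back=2 fwd=0
After 11 (back): cur=K back=1 fwd=1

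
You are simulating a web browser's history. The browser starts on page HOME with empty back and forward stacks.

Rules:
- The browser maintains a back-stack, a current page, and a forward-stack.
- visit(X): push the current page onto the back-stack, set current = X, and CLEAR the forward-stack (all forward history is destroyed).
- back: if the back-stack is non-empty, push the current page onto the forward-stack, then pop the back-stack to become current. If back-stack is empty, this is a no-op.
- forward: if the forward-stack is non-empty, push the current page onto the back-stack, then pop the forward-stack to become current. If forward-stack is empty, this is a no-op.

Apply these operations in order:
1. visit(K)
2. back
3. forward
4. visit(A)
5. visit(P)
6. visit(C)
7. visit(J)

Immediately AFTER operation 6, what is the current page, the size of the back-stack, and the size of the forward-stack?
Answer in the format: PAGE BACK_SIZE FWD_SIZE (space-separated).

After 1 (visit(K)): cur=K back=1 fwd=0
After 2 (back): cur=HOME back=0 fwd=1
After 3 (forward): cur=K back=1 fwd=0
After 4 (visit(A)): cur=A back=2 fwd=0
After 5 (visit(P)): cur=P back=3 fwd=0
After 6 (visit(C)): cur=C back=4 fwd=0

C 4 0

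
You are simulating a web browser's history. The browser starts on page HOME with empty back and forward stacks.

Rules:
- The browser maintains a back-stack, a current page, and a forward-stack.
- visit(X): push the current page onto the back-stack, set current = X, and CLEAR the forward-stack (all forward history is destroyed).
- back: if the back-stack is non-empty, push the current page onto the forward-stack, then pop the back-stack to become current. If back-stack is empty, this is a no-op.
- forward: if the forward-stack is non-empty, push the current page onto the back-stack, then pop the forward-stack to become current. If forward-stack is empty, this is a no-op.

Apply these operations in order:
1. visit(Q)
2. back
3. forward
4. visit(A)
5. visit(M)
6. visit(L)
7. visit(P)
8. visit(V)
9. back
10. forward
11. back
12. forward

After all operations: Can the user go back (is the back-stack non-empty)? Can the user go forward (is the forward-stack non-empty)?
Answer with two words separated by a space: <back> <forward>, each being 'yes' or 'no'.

After 1 (visit(Q)): cur=Q back=1 fwd=0
After 2 (back): cur=HOME back=0 fwd=1
After 3 (forward): cur=Q back=1 fwd=0
After 4 (visit(A)): cur=A back=2 fwd=0
After 5 (visit(M)): cur=M back=3 fwd=0
After 6 (visit(L)): cur=L back=4 fwd=0
After 7 (visit(P)): cur=P back=5 fwd=0
After 8 (visit(V)): cur=V back=6 fwd=0
After 9 (back): cur=P back=5 fwd=1
After 10 (forward): cur=V back=6 fwd=0
After 11 (back): cur=P back=5 fwd=1
After 12 (forward): cur=V back=6 fwd=0

Answer: yes no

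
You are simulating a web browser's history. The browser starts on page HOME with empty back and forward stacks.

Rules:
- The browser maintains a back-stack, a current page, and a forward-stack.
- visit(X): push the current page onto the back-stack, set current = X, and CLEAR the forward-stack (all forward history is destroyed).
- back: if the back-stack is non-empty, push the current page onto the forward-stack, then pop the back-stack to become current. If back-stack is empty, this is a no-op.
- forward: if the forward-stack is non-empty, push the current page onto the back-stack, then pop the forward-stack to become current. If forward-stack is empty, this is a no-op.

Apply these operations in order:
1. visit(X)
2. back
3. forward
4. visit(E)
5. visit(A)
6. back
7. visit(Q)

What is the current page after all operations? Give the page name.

After 1 (visit(X)): cur=X back=1 fwd=0
After 2 (back): cur=HOME back=0 fwd=1
After 3 (forward): cur=X back=1 fwd=0
After 4 (visit(E)): cur=E back=2 fwd=0
After 5 (visit(A)): cur=A back=3 fwd=0
After 6 (back): cur=E back=2 fwd=1
After 7 (visit(Q)): cur=Q back=3 fwd=0

Answer: Q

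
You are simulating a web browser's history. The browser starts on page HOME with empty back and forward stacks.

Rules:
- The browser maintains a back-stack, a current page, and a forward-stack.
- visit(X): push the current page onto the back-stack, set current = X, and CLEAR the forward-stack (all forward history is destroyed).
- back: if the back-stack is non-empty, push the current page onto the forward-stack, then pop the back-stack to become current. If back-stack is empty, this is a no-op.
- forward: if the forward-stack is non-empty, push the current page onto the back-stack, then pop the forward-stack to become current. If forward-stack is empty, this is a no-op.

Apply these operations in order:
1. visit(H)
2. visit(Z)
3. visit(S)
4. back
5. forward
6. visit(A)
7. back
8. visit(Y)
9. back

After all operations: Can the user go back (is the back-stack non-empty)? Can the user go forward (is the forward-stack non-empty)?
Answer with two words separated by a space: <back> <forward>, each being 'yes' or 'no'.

After 1 (visit(H)): cur=H back=1 fwd=0
After 2 (visit(Z)): cur=Z back=2 fwd=0
After 3 (visit(S)): cur=S back=3 fwd=0
After 4 (back): cur=Z back=2 fwd=1
After 5 (forward): cur=S back=3 fwd=0
After 6 (visit(A)): cur=A back=4 fwd=0
After 7 (back): cur=S back=3 fwd=1
After 8 (visit(Y)): cur=Y back=4 fwd=0
After 9 (back): cur=S back=3 fwd=1

Answer: yes yes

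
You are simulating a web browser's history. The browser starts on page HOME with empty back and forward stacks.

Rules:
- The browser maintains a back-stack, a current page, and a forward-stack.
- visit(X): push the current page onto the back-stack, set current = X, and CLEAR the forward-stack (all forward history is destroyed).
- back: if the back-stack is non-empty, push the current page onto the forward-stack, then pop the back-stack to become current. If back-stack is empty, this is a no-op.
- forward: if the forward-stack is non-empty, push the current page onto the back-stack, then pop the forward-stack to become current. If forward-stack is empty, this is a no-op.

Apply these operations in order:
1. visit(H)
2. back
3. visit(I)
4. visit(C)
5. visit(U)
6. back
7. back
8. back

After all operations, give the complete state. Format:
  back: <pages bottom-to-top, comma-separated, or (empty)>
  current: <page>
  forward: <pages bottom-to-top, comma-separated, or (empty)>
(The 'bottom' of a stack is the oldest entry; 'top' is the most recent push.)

After 1 (visit(H)): cur=H back=1 fwd=0
After 2 (back): cur=HOME back=0 fwd=1
After 3 (visit(I)): cur=I back=1 fwd=0
After 4 (visit(C)): cur=C back=2 fwd=0
After 5 (visit(U)): cur=U back=3 fwd=0
After 6 (back): cur=C back=2 fwd=1
After 7 (back): cur=I back=1 fwd=2
After 8 (back): cur=HOME back=0 fwd=3

Answer: back: (empty)
current: HOME
forward: U,C,I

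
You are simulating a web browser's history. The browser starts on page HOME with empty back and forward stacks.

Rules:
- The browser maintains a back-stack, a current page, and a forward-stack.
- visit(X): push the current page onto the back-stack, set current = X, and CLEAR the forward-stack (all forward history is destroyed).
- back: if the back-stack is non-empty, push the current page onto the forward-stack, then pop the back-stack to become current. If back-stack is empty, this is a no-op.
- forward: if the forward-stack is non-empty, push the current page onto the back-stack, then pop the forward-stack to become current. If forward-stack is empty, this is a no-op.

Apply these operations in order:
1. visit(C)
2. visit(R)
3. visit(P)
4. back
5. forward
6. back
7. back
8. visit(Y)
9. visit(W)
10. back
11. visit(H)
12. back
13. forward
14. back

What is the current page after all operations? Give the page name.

After 1 (visit(C)): cur=C back=1 fwd=0
After 2 (visit(R)): cur=R back=2 fwd=0
After 3 (visit(P)): cur=P back=3 fwd=0
After 4 (back): cur=R back=2 fwd=1
After 5 (forward): cur=P back=3 fwd=0
After 6 (back): cur=R back=2 fwd=1
After 7 (back): cur=C back=1 fwd=2
After 8 (visit(Y)): cur=Y back=2 fwd=0
After 9 (visit(W)): cur=W back=3 fwd=0
After 10 (back): cur=Y back=2 fwd=1
After 11 (visit(H)): cur=H back=3 fwd=0
After 12 (back): cur=Y back=2 fwd=1
After 13 (forward): cur=H back=3 fwd=0
After 14 (back): cur=Y back=2 fwd=1

Answer: Y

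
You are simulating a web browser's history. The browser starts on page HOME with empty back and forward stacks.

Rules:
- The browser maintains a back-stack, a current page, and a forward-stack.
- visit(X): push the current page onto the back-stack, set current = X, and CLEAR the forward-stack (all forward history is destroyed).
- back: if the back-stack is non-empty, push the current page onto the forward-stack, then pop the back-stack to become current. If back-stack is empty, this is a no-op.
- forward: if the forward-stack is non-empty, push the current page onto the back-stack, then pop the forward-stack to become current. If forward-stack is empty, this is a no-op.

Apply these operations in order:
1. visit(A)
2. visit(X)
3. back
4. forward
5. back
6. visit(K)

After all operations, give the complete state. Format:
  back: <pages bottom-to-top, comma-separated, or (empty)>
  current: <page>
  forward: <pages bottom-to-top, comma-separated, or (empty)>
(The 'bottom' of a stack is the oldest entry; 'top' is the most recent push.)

After 1 (visit(A)): cur=A back=1 fwd=0
After 2 (visit(X)): cur=X back=2 fwd=0
After 3 (back): cur=A back=1 fwd=1
After 4 (forward): cur=X back=2 fwd=0
After 5 (back): cur=A back=1 fwd=1
After 6 (visit(K)): cur=K back=2 fwd=0

Answer: back: HOME,A
current: K
forward: (empty)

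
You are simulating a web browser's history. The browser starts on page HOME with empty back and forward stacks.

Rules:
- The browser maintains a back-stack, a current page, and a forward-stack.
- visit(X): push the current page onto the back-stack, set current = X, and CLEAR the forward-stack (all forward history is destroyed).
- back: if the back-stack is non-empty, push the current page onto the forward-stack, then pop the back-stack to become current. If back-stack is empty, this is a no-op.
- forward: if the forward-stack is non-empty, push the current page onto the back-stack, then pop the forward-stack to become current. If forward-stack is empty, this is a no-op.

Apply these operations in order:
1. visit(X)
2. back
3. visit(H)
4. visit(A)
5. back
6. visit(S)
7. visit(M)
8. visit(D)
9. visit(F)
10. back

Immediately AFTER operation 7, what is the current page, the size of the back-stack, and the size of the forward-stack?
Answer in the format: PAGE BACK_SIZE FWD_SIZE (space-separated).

After 1 (visit(X)): cur=X back=1 fwd=0
After 2 (back): cur=HOME back=0 fwd=1
After 3 (visit(H)): cur=H back=1 fwd=0
After 4 (visit(A)): cur=A back=2 fwd=0
After 5 (back): cur=H back=1 fwd=1
After 6 (visit(S)): cur=S back=2 fwd=0
After 7 (visit(M)): cur=M back=3 fwd=0

M 3 0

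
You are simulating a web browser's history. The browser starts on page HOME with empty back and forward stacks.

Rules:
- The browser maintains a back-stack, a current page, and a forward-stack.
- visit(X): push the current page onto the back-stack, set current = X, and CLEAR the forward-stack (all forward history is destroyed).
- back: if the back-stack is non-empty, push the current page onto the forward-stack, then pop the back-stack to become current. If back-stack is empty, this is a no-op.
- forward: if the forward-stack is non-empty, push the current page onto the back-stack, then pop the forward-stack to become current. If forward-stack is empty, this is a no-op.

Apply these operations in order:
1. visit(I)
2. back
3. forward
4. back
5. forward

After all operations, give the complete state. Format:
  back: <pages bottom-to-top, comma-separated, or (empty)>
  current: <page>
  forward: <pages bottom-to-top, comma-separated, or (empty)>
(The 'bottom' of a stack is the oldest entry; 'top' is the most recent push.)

Answer: back: HOME
current: I
forward: (empty)

Derivation:
After 1 (visit(I)): cur=I back=1 fwd=0
After 2 (back): cur=HOME back=0 fwd=1
After 3 (forward): cur=I back=1 fwd=0
After 4 (back): cur=HOME back=0 fwd=1
After 5 (forward): cur=I back=1 fwd=0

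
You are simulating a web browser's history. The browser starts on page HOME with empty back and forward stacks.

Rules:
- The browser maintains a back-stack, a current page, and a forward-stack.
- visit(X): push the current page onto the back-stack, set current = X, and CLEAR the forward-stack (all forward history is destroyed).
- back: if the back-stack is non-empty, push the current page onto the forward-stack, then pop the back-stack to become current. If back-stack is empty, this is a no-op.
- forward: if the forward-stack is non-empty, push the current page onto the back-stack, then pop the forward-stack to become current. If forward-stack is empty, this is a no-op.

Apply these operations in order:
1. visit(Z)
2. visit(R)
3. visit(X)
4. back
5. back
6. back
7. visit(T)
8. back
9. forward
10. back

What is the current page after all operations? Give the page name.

After 1 (visit(Z)): cur=Z back=1 fwd=0
After 2 (visit(R)): cur=R back=2 fwd=0
After 3 (visit(X)): cur=X back=3 fwd=0
After 4 (back): cur=R back=2 fwd=1
After 5 (back): cur=Z back=1 fwd=2
After 6 (back): cur=HOME back=0 fwd=3
After 7 (visit(T)): cur=T back=1 fwd=0
After 8 (back): cur=HOME back=0 fwd=1
After 9 (forward): cur=T back=1 fwd=0
After 10 (back): cur=HOME back=0 fwd=1

Answer: HOME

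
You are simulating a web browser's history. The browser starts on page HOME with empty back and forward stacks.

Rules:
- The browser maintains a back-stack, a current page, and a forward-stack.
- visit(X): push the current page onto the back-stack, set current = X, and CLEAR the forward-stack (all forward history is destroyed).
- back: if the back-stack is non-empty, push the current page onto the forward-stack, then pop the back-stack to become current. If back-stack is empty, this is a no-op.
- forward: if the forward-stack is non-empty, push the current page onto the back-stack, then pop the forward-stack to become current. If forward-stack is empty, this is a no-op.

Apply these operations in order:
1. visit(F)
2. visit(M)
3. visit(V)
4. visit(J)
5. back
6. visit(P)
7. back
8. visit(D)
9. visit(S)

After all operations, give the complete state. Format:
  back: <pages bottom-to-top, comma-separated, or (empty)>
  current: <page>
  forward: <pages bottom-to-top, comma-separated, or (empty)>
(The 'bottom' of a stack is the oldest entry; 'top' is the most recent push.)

Answer: back: HOME,F,M,V,D
current: S
forward: (empty)

Derivation:
After 1 (visit(F)): cur=F back=1 fwd=0
After 2 (visit(M)): cur=M back=2 fwd=0
After 3 (visit(V)): cur=V back=3 fwd=0
After 4 (visit(J)): cur=J back=4 fwd=0
After 5 (back): cur=V back=3 fwd=1
After 6 (visit(P)): cur=P back=4 fwd=0
After 7 (back): cur=V back=3 fwd=1
After 8 (visit(D)): cur=D back=4 fwd=0
After 9 (visit(S)): cur=S back=5 fwd=0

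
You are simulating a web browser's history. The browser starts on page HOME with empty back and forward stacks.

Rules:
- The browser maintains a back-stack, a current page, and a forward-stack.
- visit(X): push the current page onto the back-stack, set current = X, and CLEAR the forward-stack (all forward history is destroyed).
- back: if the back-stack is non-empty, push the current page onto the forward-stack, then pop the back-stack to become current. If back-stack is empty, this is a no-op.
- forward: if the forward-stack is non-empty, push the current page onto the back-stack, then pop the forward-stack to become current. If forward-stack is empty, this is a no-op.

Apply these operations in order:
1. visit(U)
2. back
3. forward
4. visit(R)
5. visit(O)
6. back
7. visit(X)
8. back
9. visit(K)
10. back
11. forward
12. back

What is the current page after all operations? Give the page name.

After 1 (visit(U)): cur=U back=1 fwd=0
After 2 (back): cur=HOME back=0 fwd=1
After 3 (forward): cur=U back=1 fwd=0
After 4 (visit(R)): cur=R back=2 fwd=0
After 5 (visit(O)): cur=O back=3 fwd=0
After 6 (back): cur=R back=2 fwd=1
After 7 (visit(X)): cur=X back=3 fwd=0
After 8 (back): cur=R back=2 fwd=1
After 9 (visit(K)): cur=K back=3 fwd=0
After 10 (back): cur=R back=2 fwd=1
After 11 (forward): cur=K back=3 fwd=0
After 12 (back): cur=R back=2 fwd=1

Answer: R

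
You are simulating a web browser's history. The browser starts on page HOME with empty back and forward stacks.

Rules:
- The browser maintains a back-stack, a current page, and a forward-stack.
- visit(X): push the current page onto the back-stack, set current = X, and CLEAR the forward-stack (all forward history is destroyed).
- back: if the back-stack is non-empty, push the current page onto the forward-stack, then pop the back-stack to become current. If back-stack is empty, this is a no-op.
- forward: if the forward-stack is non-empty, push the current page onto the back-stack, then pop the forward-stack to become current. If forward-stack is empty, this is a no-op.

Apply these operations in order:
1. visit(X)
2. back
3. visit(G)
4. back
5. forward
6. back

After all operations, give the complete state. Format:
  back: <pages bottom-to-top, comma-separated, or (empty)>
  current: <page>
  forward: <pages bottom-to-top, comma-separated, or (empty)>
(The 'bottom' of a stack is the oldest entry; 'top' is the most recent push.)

After 1 (visit(X)): cur=X back=1 fwd=0
After 2 (back): cur=HOME back=0 fwd=1
After 3 (visit(G)): cur=G back=1 fwd=0
After 4 (back): cur=HOME back=0 fwd=1
After 5 (forward): cur=G back=1 fwd=0
After 6 (back): cur=HOME back=0 fwd=1

Answer: back: (empty)
current: HOME
forward: G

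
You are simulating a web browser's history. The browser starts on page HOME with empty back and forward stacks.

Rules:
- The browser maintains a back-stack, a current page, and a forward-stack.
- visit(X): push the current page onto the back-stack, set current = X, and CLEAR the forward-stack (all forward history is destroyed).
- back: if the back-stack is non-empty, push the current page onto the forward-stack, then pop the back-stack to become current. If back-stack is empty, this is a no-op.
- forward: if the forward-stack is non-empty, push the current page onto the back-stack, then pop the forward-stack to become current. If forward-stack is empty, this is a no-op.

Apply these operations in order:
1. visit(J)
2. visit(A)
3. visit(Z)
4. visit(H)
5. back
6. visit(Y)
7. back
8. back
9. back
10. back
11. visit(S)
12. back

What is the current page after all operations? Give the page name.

Answer: HOME

Derivation:
After 1 (visit(J)): cur=J back=1 fwd=0
After 2 (visit(A)): cur=A back=2 fwd=0
After 3 (visit(Z)): cur=Z back=3 fwd=0
After 4 (visit(H)): cur=H back=4 fwd=0
After 5 (back): cur=Z back=3 fwd=1
After 6 (visit(Y)): cur=Y back=4 fwd=0
After 7 (back): cur=Z back=3 fwd=1
After 8 (back): cur=A back=2 fwd=2
After 9 (back): cur=J back=1 fwd=3
After 10 (back): cur=HOME back=0 fwd=4
After 11 (visit(S)): cur=S back=1 fwd=0
After 12 (back): cur=HOME back=0 fwd=1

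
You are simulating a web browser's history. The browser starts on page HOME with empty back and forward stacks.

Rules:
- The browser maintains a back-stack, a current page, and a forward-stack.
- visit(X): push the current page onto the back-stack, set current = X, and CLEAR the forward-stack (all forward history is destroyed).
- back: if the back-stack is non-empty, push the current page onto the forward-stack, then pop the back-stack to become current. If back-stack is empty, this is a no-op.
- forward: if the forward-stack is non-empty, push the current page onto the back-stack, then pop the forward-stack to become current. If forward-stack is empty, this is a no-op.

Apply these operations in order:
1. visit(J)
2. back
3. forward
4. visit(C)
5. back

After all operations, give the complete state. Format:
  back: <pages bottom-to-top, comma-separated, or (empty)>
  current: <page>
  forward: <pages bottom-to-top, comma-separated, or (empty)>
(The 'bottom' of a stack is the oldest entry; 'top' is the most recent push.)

Answer: back: HOME
current: J
forward: C

Derivation:
After 1 (visit(J)): cur=J back=1 fwd=0
After 2 (back): cur=HOME back=0 fwd=1
After 3 (forward): cur=J back=1 fwd=0
After 4 (visit(C)): cur=C back=2 fwd=0
After 5 (back): cur=J back=1 fwd=1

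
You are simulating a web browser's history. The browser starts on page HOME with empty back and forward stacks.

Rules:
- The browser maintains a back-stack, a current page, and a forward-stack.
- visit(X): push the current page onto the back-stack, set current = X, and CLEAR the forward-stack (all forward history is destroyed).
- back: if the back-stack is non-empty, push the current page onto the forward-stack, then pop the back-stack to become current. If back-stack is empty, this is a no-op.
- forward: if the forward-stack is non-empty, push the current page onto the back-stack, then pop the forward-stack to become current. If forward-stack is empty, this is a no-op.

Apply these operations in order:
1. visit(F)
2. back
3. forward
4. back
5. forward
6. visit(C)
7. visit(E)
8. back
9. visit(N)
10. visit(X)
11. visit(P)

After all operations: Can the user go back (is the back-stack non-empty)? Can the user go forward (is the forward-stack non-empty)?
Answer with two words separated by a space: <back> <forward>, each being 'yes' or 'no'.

After 1 (visit(F)): cur=F back=1 fwd=0
After 2 (back): cur=HOME back=0 fwd=1
After 3 (forward): cur=F back=1 fwd=0
After 4 (back): cur=HOME back=0 fwd=1
After 5 (forward): cur=F back=1 fwd=0
After 6 (visit(C)): cur=C back=2 fwd=0
After 7 (visit(E)): cur=E back=3 fwd=0
After 8 (back): cur=C back=2 fwd=1
After 9 (visit(N)): cur=N back=3 fwd=0
After 10 (visit(X)): cur=X back=4 fwd=0
After 11 (visit(P)): cur=P back=5 fwd=0

Answer: yes no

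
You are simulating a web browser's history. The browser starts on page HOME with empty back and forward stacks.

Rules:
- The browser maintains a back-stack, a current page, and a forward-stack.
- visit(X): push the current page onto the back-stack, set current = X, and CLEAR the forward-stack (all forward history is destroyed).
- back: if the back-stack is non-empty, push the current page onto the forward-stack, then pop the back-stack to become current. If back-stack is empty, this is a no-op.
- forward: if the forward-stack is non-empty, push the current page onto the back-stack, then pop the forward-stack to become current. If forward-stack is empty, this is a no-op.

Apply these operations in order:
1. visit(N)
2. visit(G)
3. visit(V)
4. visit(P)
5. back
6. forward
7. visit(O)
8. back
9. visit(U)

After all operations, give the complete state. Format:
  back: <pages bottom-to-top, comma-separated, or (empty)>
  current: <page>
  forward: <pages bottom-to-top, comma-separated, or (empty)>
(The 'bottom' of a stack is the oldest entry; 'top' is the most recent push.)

Answer: back: HOME,N,G,V,P
current: U
forward: (empty)

Derivation:
After 1 (visit(N)): cur=N back=1 fwd=0
After 2 (visit(G)): cur=G back=2 fwd=0
After 3 (visit(V)): cur=V back=3 fwd=0
After 4 (visit(P)): cur=P back=4 fwd=0
After 5 (back): cur=V back=3 fwd=1
After 6 (forward): cur=P back=4 fwd=0
After 7 (visit(O)): cur=O back=5 fwd=0
After 8 (back): cur=P back=4 fwd=1
After 9 (visit(U)): cur=U back=5 fwd=0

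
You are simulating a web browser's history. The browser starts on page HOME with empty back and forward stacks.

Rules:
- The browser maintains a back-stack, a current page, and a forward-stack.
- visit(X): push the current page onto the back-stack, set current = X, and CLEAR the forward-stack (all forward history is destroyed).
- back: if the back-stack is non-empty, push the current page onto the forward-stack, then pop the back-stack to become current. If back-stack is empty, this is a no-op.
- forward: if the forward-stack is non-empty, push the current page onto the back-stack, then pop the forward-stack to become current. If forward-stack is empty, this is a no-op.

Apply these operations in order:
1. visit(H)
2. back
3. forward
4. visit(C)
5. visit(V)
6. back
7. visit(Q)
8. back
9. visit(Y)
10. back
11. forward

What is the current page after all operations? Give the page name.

After 1 (visit(H)): cur=H back=1 fwd=0
After 2 (back): cur=HOME back=0 fwd=1
After 3 (forward): cur=H back=1 fwd=0
After 4 (visit(C)): cur=C back=2 fwd=0
After 5 (visit(V)): cur=V back=3 fwd=0
After 6 (back): cur=C back=2 fwd=1
After 7 (visit(Q)): cur=Q back=3 fwd=0
After 8 (back): cur=C back=2 fwd=1
After 9 (visit(Y)): cur=Y back=3 fwd=0
After 10 (back): cur=C back=2 fwd=1
After 11 (forward): cur=Y back=3 fwd=0

Answer: Y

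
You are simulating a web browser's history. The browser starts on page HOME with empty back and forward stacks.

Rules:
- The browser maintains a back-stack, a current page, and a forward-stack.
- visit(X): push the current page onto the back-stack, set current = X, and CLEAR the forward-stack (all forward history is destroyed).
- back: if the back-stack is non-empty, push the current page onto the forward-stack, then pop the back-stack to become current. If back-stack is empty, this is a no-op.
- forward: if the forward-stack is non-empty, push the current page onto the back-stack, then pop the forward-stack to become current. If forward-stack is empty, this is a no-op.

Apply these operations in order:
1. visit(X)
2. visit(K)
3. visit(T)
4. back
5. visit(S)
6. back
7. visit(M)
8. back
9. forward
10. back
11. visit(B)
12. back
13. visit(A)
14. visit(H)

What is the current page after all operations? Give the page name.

After 1 (visit(X)): cur=X back=1 fwd=0
After 2 (visit(K)): cur=K back=2 fwd=0
After 3 (visit(T)): cur=T back=3 fwd=0
After 4 (back): cur=K back=2 fwd=1
After 5 (visit(S)): cur=S back=3 fwd=0
After 6 (back): cur=K back=2 fwd=1
After 7 (visit(M)): cur=M back=3 fwd=0
After 8 (back): cur=K back=2 fwd=1
After 9 (forward): cur=M back=3 fwd=0
After 10 (back): cur=K back=2 fwd=1
After 11 (visit(B)): cur=B back=3 fwd=0
After 12 (back): cur=K back=2 fwd=1
After 13 (visit(A)): cur=A back=3 fwd=0
After 14 (visit(H)): cur=H back=4 fwd=0

Answer: H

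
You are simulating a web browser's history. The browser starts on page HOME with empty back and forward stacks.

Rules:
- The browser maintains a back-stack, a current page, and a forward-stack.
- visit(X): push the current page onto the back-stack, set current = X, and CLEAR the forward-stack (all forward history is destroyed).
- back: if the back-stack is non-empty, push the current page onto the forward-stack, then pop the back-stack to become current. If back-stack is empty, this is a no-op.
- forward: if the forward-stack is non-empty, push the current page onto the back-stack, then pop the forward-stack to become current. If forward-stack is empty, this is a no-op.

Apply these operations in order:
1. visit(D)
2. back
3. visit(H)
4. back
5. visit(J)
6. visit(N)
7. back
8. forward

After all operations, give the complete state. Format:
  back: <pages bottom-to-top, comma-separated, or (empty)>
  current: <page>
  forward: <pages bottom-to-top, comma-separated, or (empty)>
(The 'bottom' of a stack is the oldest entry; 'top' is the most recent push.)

Answer: back: HOME,J
current: N
forward: (empty)

Derivation:
After 1 (visit(D)): cur=D back=1 fwd=0
After 2 (back): cur=HOME back=0 fwd=1
After 3 (visit(H)): cur=H back=1 fwd=0
After 4 (back): cur=HOME back=0 fwd=1
After 5 (visit(J)): cur=J back=1 fwd=0
After 6 (visit(N)): cur=N back=2 fwd=0
After 7 (back): cur=J back=1 fwd=1
After 8 (forward): cur=N back=2 fwd=0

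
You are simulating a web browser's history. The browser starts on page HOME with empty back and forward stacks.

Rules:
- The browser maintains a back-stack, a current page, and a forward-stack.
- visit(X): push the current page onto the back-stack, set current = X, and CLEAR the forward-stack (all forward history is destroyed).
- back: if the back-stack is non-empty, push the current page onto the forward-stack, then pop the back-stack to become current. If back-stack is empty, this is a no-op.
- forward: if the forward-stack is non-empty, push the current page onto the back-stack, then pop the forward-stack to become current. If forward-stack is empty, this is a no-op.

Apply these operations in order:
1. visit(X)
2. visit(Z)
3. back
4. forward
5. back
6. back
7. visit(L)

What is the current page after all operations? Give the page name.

Answer: L

Derivation:
After 1 (visit(X)): cur=X back=1 fwd=0
After 2 (visit(Z)): cur=Z back=2 fwd=0
After 3 (back): cur=X back=1 fwd=1
After 4 (forward): cur=Z back=2 fwd=0
After 5 (back): cur=X back=1 fwd=1
After 6 (back): cur=HOME back=0 fwd=2
After 7 (visit(L)): cur=L back=1 fwd=0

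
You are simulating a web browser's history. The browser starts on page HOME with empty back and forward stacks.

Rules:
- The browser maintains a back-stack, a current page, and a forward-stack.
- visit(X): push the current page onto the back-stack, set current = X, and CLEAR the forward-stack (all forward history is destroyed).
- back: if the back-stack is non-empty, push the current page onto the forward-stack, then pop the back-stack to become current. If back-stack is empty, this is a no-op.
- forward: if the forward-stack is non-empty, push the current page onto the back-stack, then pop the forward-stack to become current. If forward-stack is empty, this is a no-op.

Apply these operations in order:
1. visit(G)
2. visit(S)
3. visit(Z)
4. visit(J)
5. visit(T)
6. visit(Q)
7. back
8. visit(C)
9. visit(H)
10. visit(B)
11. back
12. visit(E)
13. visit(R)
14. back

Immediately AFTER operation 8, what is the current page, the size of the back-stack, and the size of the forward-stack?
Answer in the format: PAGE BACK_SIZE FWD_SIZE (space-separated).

After 1 (visit(G)): cur=G back=1 fwd=0
After 2 (visit(S)): cur=S back=2 fwd=0
After 3 (visit(Z)): cur=Z back=3 fwd=0
After 4 (visit(J)): cur=J back=4 fwd=0
After 5 (visit(T)): cur=T back=5 fwd=0
After 6 (visit(Q)): cur=Q back=6 fwd=0
After 7 (back): cur=T back=5 fwd=1
After 8 (visit(C)): cur=C back=6 fwd=0

C 6 0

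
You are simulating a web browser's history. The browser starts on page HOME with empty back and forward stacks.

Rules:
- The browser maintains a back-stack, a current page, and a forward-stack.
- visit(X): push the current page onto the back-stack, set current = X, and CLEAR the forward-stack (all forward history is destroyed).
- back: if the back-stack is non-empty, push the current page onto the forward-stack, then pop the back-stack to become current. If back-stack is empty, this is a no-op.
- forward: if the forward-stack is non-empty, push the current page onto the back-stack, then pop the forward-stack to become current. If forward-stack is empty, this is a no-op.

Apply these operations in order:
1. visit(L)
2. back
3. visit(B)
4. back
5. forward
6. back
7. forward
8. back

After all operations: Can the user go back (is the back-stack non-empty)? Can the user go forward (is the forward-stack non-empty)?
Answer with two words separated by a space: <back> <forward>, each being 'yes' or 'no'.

After 1 (visit(L)): cur=L back=1 fwd=0
After 2 (back): cur=HOME back=0 fwd=1
After 3 (visit(B)): cur=B back=1 fwd=0
After 4 (back): cur=HOME back=0 fwd=1
After 5 (forward): cur=B back=1 fwd=0
After 6 (back): cur=HOME back=0 fwd=1
After 7 (forward): cur=B back=1 fwd=0
After 8 (back): cur=HOME back=0 fwd=1

Answer: no yes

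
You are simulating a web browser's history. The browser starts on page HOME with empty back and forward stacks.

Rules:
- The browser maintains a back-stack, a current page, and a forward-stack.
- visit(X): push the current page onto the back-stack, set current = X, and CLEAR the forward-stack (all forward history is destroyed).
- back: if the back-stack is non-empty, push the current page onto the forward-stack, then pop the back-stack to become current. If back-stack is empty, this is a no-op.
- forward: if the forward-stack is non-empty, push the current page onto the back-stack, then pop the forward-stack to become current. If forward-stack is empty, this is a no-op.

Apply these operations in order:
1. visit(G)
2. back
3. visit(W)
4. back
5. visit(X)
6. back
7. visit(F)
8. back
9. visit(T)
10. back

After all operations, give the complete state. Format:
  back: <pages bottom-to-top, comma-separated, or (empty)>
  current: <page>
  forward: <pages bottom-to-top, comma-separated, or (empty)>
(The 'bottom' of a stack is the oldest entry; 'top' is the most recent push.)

Answer: back: (empty)
current: HOME
forward: T

Derivation:
After 1 (visit(G)): cur=G back=1 fwd=0
After 2 (back): cur=HOME back=0 fwd=1
After 3 (visit(W)): cur=W back=1 fwd=0
After 4 (back): cur=HOME back=0 fwd=1
After 5 (visit(X)): cur=X back=1 fwd=0
After 6 (back): cur=HOME back=0 fwd=1
After 7 (visit(F)): cur=F back=1 fwd=0
After 8 (back): cur=HOME back=0 fwd=1
After 9 (visit(T)): cur=T back=1 fwd=0
After 10 (back): cur=HOME back=0 fwd=1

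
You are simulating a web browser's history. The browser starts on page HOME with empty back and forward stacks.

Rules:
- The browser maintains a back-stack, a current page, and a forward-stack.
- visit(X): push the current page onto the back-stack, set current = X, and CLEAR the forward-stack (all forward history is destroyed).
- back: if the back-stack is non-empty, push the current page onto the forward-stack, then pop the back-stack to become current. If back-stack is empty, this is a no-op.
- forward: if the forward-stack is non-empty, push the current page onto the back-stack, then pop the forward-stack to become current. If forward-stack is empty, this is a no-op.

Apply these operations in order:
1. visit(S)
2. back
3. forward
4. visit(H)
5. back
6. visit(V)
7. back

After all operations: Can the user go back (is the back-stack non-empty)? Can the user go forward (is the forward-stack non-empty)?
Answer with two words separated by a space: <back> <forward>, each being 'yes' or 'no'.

After 1 (visit(S)): cur=S back=1 fwd=0
After 2 (back): cur=HOME back=0 fwd=1
After 3 (forward): cur=S back=1 fwd=0
After 4 (visit(H)): cur=H back=2 fwd=0
After 5 (back): cur=S back=1 fwd=1
After 6 (visit(V)): cur=V back=2 fwd=0
After 7 (back): cur=S back=1 fwd=1

Answer: yes yes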